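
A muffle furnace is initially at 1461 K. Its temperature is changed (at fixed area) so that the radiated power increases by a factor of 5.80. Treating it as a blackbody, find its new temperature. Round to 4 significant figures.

P ∝ T⁴, so T₂/T₁ = (P₂/P₁)^(1/4) = (5.80)^(1/4) = 1.55188.
T₂ = 1461 × 1.55188 = 2267 K.

T₂ ≈ 2267 K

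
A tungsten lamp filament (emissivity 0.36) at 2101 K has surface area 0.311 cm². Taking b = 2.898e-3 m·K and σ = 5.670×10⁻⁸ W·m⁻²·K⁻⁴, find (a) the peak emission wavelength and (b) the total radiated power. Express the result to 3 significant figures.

λ_max ≈ 1.38 μm; P ≈ 12.4 W

(a) λ_max = b/T = 2.898×10⁻³/2101 = 1.379×10⁻⁶ m = 1.38 μm.
Area A = 0.311 cm² = 3.11×10⁻⁵ m².
(b) P = εσAT⁴ = 0.36×5.670×10⁻⁸×3.11×10⁻⁵×(2101)⁴ = 12.4 W.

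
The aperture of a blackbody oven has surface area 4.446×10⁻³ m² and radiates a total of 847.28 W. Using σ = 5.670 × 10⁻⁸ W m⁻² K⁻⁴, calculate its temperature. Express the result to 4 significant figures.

T ≈ 1354 K

Area A = 4.446×10⁻³ m².
P = σAT⁴ ⇒ T = (P/(σA))^(1/4) = (847.28/(5.670×10⁻⁸×4.446×10⁻³))^(1/4) = 1354 K.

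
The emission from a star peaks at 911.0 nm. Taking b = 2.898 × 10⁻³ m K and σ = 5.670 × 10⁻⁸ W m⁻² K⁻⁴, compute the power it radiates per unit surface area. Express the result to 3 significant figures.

Wien's law: T = b/λ_max = 2.898×10⁻³/9.110×10⁻⁷ = 3181.12 K.
Then I = σT⁴ = 5.670×10⁻⁸×(3181.12)⁴ = 5.81×10⁶ W/m².

I ≈ 5.81×10⁶ W/m²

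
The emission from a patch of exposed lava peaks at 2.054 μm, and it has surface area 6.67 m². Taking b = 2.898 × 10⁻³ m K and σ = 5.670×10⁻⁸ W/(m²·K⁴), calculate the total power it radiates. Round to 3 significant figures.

Wien's law: T = b/λ_max = 2.898×10⁻³/2.054×10⁻⁶ = 1410.91 K.
Area A = 6.67 m².
Then P = σAT⁴ = 5.670×10⁻⁸×6.67×(1410.91)⁴ = 1.50×10⁶ W.

P ≈ 1.50×10⁶ W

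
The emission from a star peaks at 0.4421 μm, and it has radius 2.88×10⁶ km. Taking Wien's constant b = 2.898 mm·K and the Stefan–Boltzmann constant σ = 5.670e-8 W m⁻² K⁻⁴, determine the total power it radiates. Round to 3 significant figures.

P ≈ 1.09×10²⁸ W

Wien's law: T = b/λ_max = 2.898×10⁻³/4.421×10⁻⁷ = 6555.08 K.
Surface area A = 4πR² = 4π(2.88×10⁹ m)² = 1.04231×10²⁰ m².
Then P = σAT⁴ = 5.670×10⁻⁸×1.04231×10²⁰×(6555.08)⁴ = 1.09×10²⁸ W.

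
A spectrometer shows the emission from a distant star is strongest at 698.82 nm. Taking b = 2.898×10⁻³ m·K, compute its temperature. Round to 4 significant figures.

Wien's law gives T = b/λ_max = (2.898×10⁻³ m·K)/(6.9882×10⁻⁷ m) = 4147 K.

T ≈ 4147 K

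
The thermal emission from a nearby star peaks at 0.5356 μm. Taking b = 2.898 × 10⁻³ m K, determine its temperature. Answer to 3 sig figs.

T ≈ 5.41×10³ K

Wien's law gives T = b/λ_max = (2.898×10⁻³ m·K)/(5.356×10⁻⁷ m) = 5.41×10³ K.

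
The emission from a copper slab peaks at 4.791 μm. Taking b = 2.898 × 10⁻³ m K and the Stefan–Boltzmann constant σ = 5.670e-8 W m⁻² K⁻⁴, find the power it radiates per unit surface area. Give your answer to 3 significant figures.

I ≈ 7.59×10³ W/m²

Wien's law: T = b/λ_max = 2.898×10⁻³/4.791×10⁻⁶ = 604.884 K.
Then I = σT⁴ = 5.670×10⁻⁸×(604.884)⁴ = 7.59×10³ W/m².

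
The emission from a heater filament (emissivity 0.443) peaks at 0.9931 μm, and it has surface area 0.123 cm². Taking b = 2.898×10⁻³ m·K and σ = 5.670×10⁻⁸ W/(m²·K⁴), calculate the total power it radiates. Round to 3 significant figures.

P ≈ 22.4 W

Wien's law: T = b/λ_max = 2.898×10⁻³/9.931×10⁻⁷ = 2918.14 K.
Area A = 0.123 cm² = 1.23×10⁻⁵ m².
Then P = εσAT⁴ = 0.443×5.670×10⁻⁸×1.23×10⁻⁵×(2918.14)⁴ = 22.4 W.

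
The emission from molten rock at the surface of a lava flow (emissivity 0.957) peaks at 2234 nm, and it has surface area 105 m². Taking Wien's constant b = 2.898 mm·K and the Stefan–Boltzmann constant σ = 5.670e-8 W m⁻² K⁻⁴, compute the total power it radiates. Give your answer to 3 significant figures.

Wien's law: T = b/λ_max = 2.898×10⁻³/2.234×10⁻⁶ = 1297.22 K.
Area A = 105 m².
Then P = εσAT⁴ = 0.957×5.670×10⁻⁸×105×(1297.22)⁴ = 1.61×10⁷ W.

P ≈ 1.61×10⁷ W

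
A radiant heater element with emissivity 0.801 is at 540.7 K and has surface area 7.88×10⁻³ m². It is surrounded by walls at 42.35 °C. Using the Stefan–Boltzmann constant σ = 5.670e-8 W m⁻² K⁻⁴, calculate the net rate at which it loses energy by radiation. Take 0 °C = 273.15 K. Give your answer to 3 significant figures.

Net loss ≈ 27.0 W

Surroundings: T = 42.35 °C + 273.15 = 315.50 K.
Area A = 7.88×10⁻³ m².
Net radiated power P_net = εσA(T⁴ − T₀⁴) = 0.801×5.670×10⁻⁸×7.88×10⁻³×(540.7⁴ − 315.50⁴).
T⁴ − T₀⁴ = 8.54723×10¹⁰ − 9.90826×10⁹ = 7.55640×10¹⁰ K⁴, so P_net = 27.0 W.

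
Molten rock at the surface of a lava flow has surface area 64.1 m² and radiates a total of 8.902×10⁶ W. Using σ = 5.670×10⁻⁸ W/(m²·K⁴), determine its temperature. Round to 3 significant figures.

T ≈ 1.25×10³ K

Area A = 64.1 m².
P = σAT⁴ ⇒ T = (P/(σA))^(1/4) = (8.902×10⁶/(5.670×10⁻⁸×64.1))^(1/4) = 1.25×10³ K.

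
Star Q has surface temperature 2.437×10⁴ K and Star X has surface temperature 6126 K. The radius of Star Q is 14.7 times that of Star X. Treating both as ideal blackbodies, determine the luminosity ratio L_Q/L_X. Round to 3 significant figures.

L ∝ R²T⁴, so L_Q/L_X = (R_Q/R_X)²(T_Q/T_X)⁴ = (14.7)² × (2.437×10⁴/6126)⁴ = 216.09 × 250.446 = 5.41×10⁴.

L_Q/L_X ≈ 5.41×10⁴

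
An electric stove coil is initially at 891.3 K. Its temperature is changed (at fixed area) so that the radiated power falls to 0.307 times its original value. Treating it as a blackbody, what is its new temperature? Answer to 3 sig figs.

T₂ ≈ 663 K

P ∝ T⁴, so T₂/T₁ = (P₂/P₁)^(1/4) = (0.307)^(1/4) = 0.744363.
T₂ = 891.3 × 0.744363 = 663 K.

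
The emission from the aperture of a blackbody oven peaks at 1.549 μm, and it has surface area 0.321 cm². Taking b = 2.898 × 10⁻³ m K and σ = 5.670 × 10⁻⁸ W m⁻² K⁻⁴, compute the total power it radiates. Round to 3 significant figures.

P ≈ 22.3 W

Wien's law: T = b/λ_max = 2.898×10⁻³/1.549×10⁻⁶ = 1870.88 K.
Area A = 0.321 cm² = 3.21×10⁻⁵ m².
Then P = σAT⁴ = 5.670×10⁻⁸×3.21×10⁻⁵×(1870.88)⁴ = 22.3 W.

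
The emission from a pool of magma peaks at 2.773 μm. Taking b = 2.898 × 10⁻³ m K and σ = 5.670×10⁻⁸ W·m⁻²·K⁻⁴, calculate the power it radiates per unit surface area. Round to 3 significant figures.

Wien's law: T = b/λ_max = 2.898×10⁻³/2.773×10⁻⁶ = 1045.08 K.
Then I = σT⁴ = 5.670×10⁻⁸×(1045.08)⁴ = 6.76×10⁴ W/m².

I ≈ 6.76×10⁴ W/m²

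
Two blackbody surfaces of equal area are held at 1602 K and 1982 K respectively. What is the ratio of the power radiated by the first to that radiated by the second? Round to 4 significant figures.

P₁/P₂ ≈ 0.4268

With equal areas, P₁/P₂ = (T₁/T₂)⁴ = (1602/1982)⁴ = 0.4268.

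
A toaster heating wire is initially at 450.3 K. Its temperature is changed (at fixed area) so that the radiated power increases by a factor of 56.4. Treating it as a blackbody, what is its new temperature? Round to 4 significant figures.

P ∝ T⁴, so T₂/T₁ = (P₂/P₁)^(1/4) = (56.4)^(1/4) = 2.74044.
T₂ = 450.3 × 2.74044 = 1234 K.

T₂ ≈ 1234 K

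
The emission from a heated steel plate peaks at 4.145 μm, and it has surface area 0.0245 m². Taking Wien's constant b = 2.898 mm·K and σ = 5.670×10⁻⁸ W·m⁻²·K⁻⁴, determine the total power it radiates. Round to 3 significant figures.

Wien's law: T = b/λ_max = 2.898×10⁻³/4.145×10⁻⁶ = 699.156 K.
Area A = 0.0245 m².
Then P = σAT⁴ = 5.670×10⁻⁸×0.0245×(699.156)⁴ = 332 W.

P ≈ 332 W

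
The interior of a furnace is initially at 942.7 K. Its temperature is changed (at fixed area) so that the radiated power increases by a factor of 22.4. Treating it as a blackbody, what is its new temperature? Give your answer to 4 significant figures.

T₂ ≈ 2051 K

P ∝ T⁴, so T₂/T₁ = (P₂/P₁)^(1/4) = (22.4)^(1/4) = 2.17551.
T₂ = 942.7 × 2.17551 = 2051 K.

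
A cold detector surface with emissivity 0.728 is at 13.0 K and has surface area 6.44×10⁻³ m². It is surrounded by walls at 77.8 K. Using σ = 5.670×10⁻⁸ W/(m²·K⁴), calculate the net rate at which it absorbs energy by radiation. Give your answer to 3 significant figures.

Net gain ≈ 9.73×10⁻³ W

Area A = 6.44×10⁻³ m².
Net radiated power P_net = εσA(T⁴ − T₀⁴) = 0.728×5.670×10⁻⁸×6.44×10⁻³×(13.0⁴ − 77.8⁴).
T⁴ − T₀⁴ = 28561.0 − 3.66369×10⁷ = -3.66083×10⁷ K⁴, so P_net = -9.73×10⁻³ W — negative, meaning a net gain of 9.73×10⁻³ W.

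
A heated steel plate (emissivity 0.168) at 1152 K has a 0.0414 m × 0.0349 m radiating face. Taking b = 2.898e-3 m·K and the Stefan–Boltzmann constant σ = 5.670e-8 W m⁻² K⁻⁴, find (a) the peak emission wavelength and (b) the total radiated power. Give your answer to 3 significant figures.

λ_max ≈ 2.52×10³ nm; P ≈ 24.2 W

(a) λ_max = b/T = 2.898×10⁻³/1152 = 2.516×10⁻⁶ m = 2.52×10³ nm.
Area A = 0.0414 × 0.0349 = 1.44486×10⁻³ m².
(b) P = εσAT⁴ = 0.168×5.670×10⁻⁸×1.44486×10⁻³×(1152)⁴ = 24.2 W.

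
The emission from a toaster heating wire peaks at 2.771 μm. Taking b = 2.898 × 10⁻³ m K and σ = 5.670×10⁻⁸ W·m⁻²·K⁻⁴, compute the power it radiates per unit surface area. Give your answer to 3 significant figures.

Wien's law: T = b/λ_max = 2.898×10⁻³/2.771×10⁻⁶ = 1045.83 K.
Then I = σT⁴ = 5.670×10⁻⁸×(1045.83)⁴ = 6.78×10⁴ W/m².

I ≈ 6.78×10⁴ W/m²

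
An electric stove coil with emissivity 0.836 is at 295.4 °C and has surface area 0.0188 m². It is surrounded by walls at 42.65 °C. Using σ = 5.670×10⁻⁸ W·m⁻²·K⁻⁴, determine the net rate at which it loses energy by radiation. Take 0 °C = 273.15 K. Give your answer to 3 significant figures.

Net loss ≈ 84.3 W

T = 295.4 °C + 273.15 = 568.55 K.
Surroundings: T = 42.65 °C + 273.15 = 315.80 K.
Area A = 0.0188 m².
Net radiated power P_net = εσA(T⁴ − T₀⁴) = 0.836×5.670×10⁻⁸×0.0188×(568.55⁴ − 315.80⁴).
T⁴ − T₀⁴ = 1.04490×10¹¹ − 9.94600×10⁹ = 9.45440×10¹⁰ K⁴, so P_net = 84.3 W.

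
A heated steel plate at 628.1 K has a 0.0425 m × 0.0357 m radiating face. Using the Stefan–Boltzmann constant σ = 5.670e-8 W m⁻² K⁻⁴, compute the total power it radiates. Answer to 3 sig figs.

P ≈ 13.4 W

Area A = 0.0425 × 0.0357 = 1.51725×10⁻³ m².
P = σAT⁴ = 5.670×10⁻⁸ × 1.51725×10⁻³ × (628.1)⁴ = 13.4 W.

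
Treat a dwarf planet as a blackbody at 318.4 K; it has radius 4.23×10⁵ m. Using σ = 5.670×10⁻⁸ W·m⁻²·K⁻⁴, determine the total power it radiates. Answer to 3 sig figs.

Surface area A = 4πR² = 4π(4.23×10⁵ m)² = 2.24849×10¹² m².
P = σAT⁴ = 5.670×10⁻⁸ × 2.24849×10¹² × (318.4)⁴ = 1.31×10¹⁵ W.

P ≈ 1.31×10¹⁵ W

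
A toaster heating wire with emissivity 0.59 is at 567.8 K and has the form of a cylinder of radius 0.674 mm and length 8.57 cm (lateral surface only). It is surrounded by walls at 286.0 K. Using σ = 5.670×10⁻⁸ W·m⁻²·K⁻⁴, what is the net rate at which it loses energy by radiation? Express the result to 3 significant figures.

Net loss ≈ 1.18 W

Lateral area A = 2πrL = 2π×6.74×10⁻⁴×0.0857 = 3.62928×10⁻⁴ m².
Net radiated power P_net = εσA(T⁴ − T₀⁴) = 0.59×5.670×10⁻⁸×3.62928×10⁻⁴×(567.8⁴ − 286.0⁴).
T⁴ − T₀⁴ = 1.03940×10¹¹ − 6.69059×10⁹ = 9.72494×10¹⁰ K⁴, so P_net = 1.18 W.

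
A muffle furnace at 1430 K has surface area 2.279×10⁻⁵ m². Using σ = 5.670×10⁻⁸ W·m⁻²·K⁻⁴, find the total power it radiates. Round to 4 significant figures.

Area A = 2.279×10⁻⁵ m².
P = σAT⁴ = 5.670×10⁻⁸ × 2.279×10⁻⁵ × (1430)⁴ = 5.403 W.

P ≈ 5.403 W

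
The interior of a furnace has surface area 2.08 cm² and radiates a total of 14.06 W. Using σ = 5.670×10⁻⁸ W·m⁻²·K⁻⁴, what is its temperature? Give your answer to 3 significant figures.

Area A = 2.08 cm² = 2.08×10⁻⁴ m².
P = σAT⁴ ⇒ T = (P/(σA))^(1/4) = (14.06/(5.670×10⁻⁸×2.08×10⁻⁴))^(1/4) = 1.04×10³ K.

T ≈ 1.04×10³ K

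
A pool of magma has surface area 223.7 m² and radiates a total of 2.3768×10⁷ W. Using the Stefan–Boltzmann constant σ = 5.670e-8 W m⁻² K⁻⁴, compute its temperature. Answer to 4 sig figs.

T ≈ 1170 K

Area A = 223.7 m².
P = σAT⁴ ⇒ T = (P/(σA))^(1/4) = (2.3768×10⁷/(5.670×10⁻⁸×223.7))^(1/4) = 1170 K.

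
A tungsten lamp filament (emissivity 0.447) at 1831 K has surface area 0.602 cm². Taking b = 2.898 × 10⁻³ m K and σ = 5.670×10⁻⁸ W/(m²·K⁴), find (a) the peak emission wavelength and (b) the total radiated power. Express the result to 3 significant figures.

λ_max ≈ 1.58×10³ nm; P ≈ 17.1 W

(a) λ_max = b/T = 2.898×10⁻³/1831 = 1.583×10⁻⁶ m = 1.58×10³ nm.
Area A = 0.602 cm² = 6.02×10⁻⁵ m².
(b) P = εσAT⁴ = 0.447×5.670×10⁻⁸×6.02×10⁻⁵×(1831)⁴ = 17.1 W.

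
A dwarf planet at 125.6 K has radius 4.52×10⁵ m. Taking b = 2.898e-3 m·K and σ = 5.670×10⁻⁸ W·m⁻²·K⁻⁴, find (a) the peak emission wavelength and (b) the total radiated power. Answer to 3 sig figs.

λ_max ≈ 23.1 μm; P ≈ 3.62×10¹³ W

(a) λ_max = b/T = 2.898×10⁻³/125.6 = 2.307×10⁻⁵ m = 23.1 μm.
Surface area A = 4πR² = 4π(4.52×10⁵ m)² = 2.56736×10¹² m².
(b) P = σAT⁴ = 5.670×10⁻⁸×2.56736×10¹²×(125.6)⁴ = 3.62×10¹³ W.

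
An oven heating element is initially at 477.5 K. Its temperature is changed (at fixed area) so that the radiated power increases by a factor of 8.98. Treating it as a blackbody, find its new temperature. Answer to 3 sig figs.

T₂ ≈ 827 K

P ∝ T⁴, so T₂/T₁ = (P₂/P₁)^(1/4) = (8.98)^(1/4) = 1.73109.
T₂ = 477.5 × 1.73109 = 827 K.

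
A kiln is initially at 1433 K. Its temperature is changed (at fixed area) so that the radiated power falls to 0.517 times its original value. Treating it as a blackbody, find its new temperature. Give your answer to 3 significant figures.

T₂ ≈ 1.22×10³ K

P ∝ T⁴, so T₂/T₁ = (P₂/P₁)^(1/4) = (0.517)^(1/4) = 0.847955.
T₂ = 1433 × 0.847955 = 1.22×10³ K.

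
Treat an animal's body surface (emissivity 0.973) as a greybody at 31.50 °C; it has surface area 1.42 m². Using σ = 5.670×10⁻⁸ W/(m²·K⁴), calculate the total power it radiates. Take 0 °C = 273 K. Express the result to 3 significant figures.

P ≈ 673 W

T = 31.50 °C + 273 = 304.50 K.
Area A = 1.42 m².
P = εσAT⁴ = 0.973 × 5.670×10⁻⁸ × 1.42 × (304.50)⁴ = 673 W.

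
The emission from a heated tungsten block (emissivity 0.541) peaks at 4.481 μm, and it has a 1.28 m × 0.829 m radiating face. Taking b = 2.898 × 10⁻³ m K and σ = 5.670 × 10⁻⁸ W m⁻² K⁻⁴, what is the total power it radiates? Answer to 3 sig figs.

Wien's law: T = b/λ_max = 2.898×10⁻³/4.481×10⁻⁶ = 646.731 K.
Area A = 1.28 × 0.829 = 1.06112 m².
Then P = εσAT⁴ = 0.541×5.670×10⁻⁸×1.06112×(646.731)⁴ = 5.69×10³ W.

P ≈ 5.69×10³ W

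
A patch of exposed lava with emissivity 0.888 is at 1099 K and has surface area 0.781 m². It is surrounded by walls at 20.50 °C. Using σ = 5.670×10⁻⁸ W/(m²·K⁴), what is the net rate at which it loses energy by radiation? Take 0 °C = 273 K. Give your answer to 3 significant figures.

Net loss ≈ 5.71×10⁴ W

Surroundings: T = 20.50 °C + 273 = 293.50 K.
Area A = 0.781 m².
Net radiated power P_net = εσA(T⁴ − T₀⁴) = 0.888×5.670×10⁻⁸×0.781×(1099⁴ − 293.50⁴).
T⁴ − T₀⁴ = 1.45878×10¹² − 7.42049×10⁹ = 1.45136×10¹² K⁴, so P_net = 5.71×10⁴ W.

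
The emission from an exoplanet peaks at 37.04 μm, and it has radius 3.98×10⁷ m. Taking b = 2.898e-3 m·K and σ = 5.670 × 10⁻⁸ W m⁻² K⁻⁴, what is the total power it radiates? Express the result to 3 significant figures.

P ≈ 4.23×10¹⁶ W

Wien's law: T = b/λ_max = 2.898×10⁻³/3.704×10⁻⁵ = 78.2397 K.
Surface area A = 4πR² = 4π(3.98×10⁷ m)² = 1.99056×10¹⁶ m².
Then P = σAT⁴ = 5.670×10⁻⁸×1.99056×10¹⁶×(78.2397)⁴ = 4.23×10¹⁶ W.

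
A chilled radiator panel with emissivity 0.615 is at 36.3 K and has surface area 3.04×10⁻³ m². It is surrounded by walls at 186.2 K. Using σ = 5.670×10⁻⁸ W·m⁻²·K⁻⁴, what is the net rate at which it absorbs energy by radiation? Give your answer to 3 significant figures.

Net gain ≈ 0.127 W

Area A = 3.04×10⁻³ m².
Net radiated power P_net = εσA(T⁴ − T₀⁴) = 0.615×5.670×10⁻⁸×3.04×10⁻³×(36.3⁴ − 186.2⁴).
T⁴ − T₀⁴ = 1.73631×10⁶ − 1.20204×10⁹ = -1.20030×10⁹ K⁴, so P_net = -0.127 W — negative, meaning a net gain of 0.127 W.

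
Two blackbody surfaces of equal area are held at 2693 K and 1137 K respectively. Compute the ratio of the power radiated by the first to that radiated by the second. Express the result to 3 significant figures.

With equal areas, P₁/P₂ = (T₁/T₂)⁴ = (2693/1137)⁴ = 31.5.

P₁/P₂ ≈ 31.5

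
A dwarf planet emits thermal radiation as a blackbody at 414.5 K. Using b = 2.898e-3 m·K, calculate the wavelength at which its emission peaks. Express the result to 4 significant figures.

λ_max ≈ 6.992 μm

Wien's displacement law: λ_max = b/T = (2.898×10⁻³ m·K)/(414.5 K) = 6.9916×10⁻⁶ m.
That is 6.992 μm, in the infrared range.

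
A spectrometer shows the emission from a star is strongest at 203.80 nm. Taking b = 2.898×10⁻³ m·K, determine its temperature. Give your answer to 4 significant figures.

T ≈ 1.422×10⁴ K

Wien's law gives T = b/λ_max = (2.898×10⁻³ m·K)/(2.0380×10⁻⁷ m) = 1.422×10⁴ K.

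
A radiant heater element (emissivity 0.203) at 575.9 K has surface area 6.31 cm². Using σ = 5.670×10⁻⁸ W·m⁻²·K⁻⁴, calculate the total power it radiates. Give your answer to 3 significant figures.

P ≈ 0.799 W

Area A = 6.31 cm² = 6.31×10⁻⁴ m².
P = εσAT⁴ = 0.203 × 5.670×10⁻⁸ × 6.31×10⁻⁴ × (575.9)⁴ = 0.799 W.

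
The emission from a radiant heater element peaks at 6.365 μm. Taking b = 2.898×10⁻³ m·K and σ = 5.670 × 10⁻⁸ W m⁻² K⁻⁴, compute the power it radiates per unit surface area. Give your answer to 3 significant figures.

Wien's law: T = b/λ_max = 2.898×10⁻³/6.365×10⁻⁶ = 455.302 K.
Then I = σT⁴ = 5.670×10⁻⁸×(455.302)⁴ = 2.44×10³ W/m².

I ≈ 2.44×10³ W/m²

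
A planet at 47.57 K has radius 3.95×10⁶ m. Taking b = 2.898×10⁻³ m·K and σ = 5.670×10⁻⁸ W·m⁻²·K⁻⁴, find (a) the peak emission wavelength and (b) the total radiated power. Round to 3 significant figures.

(a) λ_max = b/T = 2.898×10⁻³/47.57 = 6.092×10⁻⁵ m = 60.9 μm.
Surface area A = 4πR² = 4π(3.95×10⁶ m)² = 1.96067×10¹⁴ m².
(b) P = σAT⁴ = 5.670×10⁻⁸×1.96067×10¹⁴×(47.57)⁴ = 5.69×10¹³ W.

λ_max ≈ 60.9 μm; P ≈ 5.69×10¹³ W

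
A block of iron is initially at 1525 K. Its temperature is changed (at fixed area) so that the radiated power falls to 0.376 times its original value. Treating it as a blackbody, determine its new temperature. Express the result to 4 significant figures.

T₂ ≈ 1194 K

P ∝ T⁴, so T₂/T₁ = (P₂/P₁)^(1/4) = (0.376)^(1/4) = 0.783063.
T₂ = 1525 × 0.783063 = 1194 K.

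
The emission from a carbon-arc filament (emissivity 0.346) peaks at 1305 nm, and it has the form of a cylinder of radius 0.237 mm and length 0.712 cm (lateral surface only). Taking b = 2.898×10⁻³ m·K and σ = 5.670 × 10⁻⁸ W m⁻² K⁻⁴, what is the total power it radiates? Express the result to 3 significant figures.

Wien's law: T = b/λ_max = 2.898×10⁻³/1.305×10⁻⁶ = 2220.69 K.
Lateral area A = 2πrL = 2π×2.37×10⁻⁴×7.12×10⁻³ = 1.06025×10⁻⁵ m².
Then P = εσAT⁴ = 0.346×5.670×10⁻⁸×1.06025×10⁻⁵×(2220.69)⁴ = 5.06 W.

P ≈ 5.06 W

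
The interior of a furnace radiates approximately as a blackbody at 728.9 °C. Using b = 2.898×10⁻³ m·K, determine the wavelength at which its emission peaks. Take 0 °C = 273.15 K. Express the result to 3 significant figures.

T = 728.9 °C + 273.15 = 1002.05 K.
Wien's displacement law: λ_max = b/T = (2.898×10⁻³ m·K)/(1002.05 K) = 2.892×10⁻⁶ m.
That is 2.89 μm, in the infrared range.

λ_max ≈ 2.89 μm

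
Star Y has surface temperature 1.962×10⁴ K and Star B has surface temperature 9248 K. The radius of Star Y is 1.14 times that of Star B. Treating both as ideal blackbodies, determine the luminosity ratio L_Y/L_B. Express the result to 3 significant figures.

L_Y/L_B ≈ 26.3

L ∝ R²T⁴, so L_Y/L_B = (R_Y/R_B)²(T_Y/T_B)⁴ = (1.14)² × (1.962×10⁴/9248)⁴ = 1.2996 × 20.2584 = 26.3.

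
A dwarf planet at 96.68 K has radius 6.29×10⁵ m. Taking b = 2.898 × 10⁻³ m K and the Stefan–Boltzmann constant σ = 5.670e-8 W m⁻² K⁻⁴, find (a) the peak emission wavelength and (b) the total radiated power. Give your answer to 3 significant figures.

(a) λ_max = b/T = 2.898×10⁻³/96.68 = 2.998×10⁻⁵ m = 30.0 μm.
Surface area A = 4πR² = 4π(6.29×10⁵ m)² = 4.97177×10¹² m².
(b) P = σAT⁴ = 5.670×10⁻⁸×4.97177×10¹²×(96.68)⁴ = 2.46×10¹³ W.

λ_max ≈ 30.0 μm; P ≈ 2.46×10¹³ W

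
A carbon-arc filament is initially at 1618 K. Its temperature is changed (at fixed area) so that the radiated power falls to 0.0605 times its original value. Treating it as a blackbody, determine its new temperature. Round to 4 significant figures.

T₂ ≈ 802.4 K

P ∝ T⁴, so T₂/T₁ = (P₂/P₁)^(1/4) = (0.0605)^(1/4) = 0.495951.
T₂ = 1618 × 0.495951 = 802.4 K.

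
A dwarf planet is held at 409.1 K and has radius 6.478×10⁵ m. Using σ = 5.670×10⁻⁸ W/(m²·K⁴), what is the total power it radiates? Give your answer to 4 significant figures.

Surface area A = 4πR² = 4π(6.478×10⁵ m)² = 5.27341×10¹² m².
P = σAT⁴ = 5.670×10⁻⁸ × 5.27341×10¹² × (409.1)⁴ = 8.375×10¹⁵ W.

P ≈ 8.375×10¹⁵ W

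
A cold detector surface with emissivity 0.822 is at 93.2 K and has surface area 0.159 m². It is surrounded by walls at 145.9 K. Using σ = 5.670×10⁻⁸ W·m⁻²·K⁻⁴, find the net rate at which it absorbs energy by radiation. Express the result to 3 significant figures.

Net gain ≈ 2.80 W

Area A = 0.159 m².
Net radiated power P_net = εσA(T⁴ − T₀⁴) = 0.822×5.670×10⁻⁸×0.159×(93.2⁴ − 145.9⁴).
T⁴ − T₀⁴ = 7.54508×10⁷ − 4.53128×10⁸ = -3.77677×10⁸ K⁴, so P_net = -2.80 W — negative, meaning a net gain of 2.80 W.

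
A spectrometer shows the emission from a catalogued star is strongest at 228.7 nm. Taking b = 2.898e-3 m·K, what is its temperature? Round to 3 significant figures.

Wien's law gives T = b/λ_max = (2.898×10⁻³ m·K)/(2.287×10⁻⁷ m) = 1.27×10⁴ K.

T ≈ 1.27×10⁴ K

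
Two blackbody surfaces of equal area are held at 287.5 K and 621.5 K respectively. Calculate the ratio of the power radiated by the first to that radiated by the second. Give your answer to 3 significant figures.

P₁/P₂ ≈ 0.0458

With equal areas, P₁/P₂ = (T₁/T₂)⁴ = (287.5/621.5)⁴ = 0.0458.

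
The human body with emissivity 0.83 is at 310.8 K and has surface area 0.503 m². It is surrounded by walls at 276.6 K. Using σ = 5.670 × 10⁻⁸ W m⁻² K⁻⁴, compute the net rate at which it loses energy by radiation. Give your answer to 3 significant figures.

Area A = 0.503 m².
Net radiated power P_net = εσA(T⁴ − T₀⁴) = 0.83×5.670×10⁻⁸×0.503×(310.8⁴ − 276.6⁴).
T⁴ − T₀⁴ = 9.33091×10⁹ − 5.85341×10⁹ = 3.47750×10⁹ K⁴, so P_net = 82.3 W.

Net loss ≈ 82.3 W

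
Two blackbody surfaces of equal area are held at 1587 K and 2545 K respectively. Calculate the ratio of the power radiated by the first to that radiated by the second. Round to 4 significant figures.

P₁/P₂ ≈ 0.1512

With equal areas, P₁/P₂ = (T₁/T₂)⁴ = (1587/2545)⁴ = 0.1512.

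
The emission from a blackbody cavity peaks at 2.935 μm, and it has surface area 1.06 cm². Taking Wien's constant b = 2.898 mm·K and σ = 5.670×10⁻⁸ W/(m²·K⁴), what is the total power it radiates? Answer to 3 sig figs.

P ≈ 5.71 W

Wien's law: T = b/λ_max = 2.898×10⁻³/2.935×10⁻⁶ = 987.394 K.
Area A = 1.06 cm² = 1.06×10⁻⁴ m².
Then P = σAT⁴ = 5.670×10⁻⁸×1.06×10⁻⁴×(987.394)⁴ = 5.71 W.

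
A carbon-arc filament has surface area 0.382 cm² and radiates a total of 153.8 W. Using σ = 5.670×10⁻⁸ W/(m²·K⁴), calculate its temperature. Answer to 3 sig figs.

T ≈ 2.90×10³ K

Area A = 0.382 cm² = 3.82×10⁻⁵ m².
P = σAT⁴ ⇒ T = (P/(σA))^(1/4) = (153.8/(5.670×10⁻⁸×3.82×10⁻⁵))^(1/4) = 2.90×10³ K.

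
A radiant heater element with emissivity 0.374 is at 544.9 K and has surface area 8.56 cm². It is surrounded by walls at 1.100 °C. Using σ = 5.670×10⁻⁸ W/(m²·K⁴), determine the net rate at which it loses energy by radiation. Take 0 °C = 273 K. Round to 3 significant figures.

Surroundings: T = 1.100 °C + 273 = 274.100 K.
Area A = 8.56 cm² = 8.56×10⁻⁴ m².
Net radiated power P_net = εσA(T⁴ − T₀⁴) = 0.374×5.670×10⁻⁸×8.56×10⁻⁴×(544.9⁴ − 274.100⁴).
T⁴ − T₀⁴ = 8.81591×10¹⁰ − 5.64464×10⁹ = 8.25145×10¹⁰ K⁴, so P_net = 1.50 W.

Net loss ≈ 1.50 W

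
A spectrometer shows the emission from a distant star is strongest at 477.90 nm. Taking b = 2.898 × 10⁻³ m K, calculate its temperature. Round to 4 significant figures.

T ≈ 6064 K

Wien's law gives T = b/λ_max = (2.898×10⁻³ m·K)/(4.7790×10⁻⁷ m) = 6064 K.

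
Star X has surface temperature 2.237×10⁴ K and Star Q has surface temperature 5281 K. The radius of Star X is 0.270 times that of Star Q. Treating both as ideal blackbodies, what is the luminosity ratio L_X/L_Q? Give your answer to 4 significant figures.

L_X/L_Q ≈ 23.47

L ∝ R²T⁴, so L_X/L_Q = (R_X/R_Q)²(T_X/T_Q)⁴ = (0.270)² × (2.237×10⁴/5281)⁴ = 0.0729 × 321.958 = 23.47.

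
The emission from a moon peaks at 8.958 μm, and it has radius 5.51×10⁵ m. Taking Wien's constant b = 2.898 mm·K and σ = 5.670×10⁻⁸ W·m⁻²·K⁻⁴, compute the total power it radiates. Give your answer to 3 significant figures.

P ≈ 2.37×10¹⁵ W

Wien's law: T = b/λ_max = 2.898×10⁻³/8.958×10⁻⁶ = 323.510 K.
Surface area A = 4πR² = 4π(5.51×10⁵ m)² = 3.81516×10¹² m².
Then P = σAT⁴ = 5.670×10⁻⁸×3.81516×10¹²×(323.510)⁴ = 2.37×10¹⁵ W.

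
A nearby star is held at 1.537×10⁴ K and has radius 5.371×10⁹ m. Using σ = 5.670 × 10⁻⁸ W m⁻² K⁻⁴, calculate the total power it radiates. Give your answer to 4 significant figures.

P ≈ 1.147×10³⁰ W

Surface area A = 4πR² = 4π(5.371×10⁹ m)² = 3.62510×10²⁰ m².
P = σAT⁴ = 5.670×10⁻⁸ × 3.62510×10²⁰ × (1.537×10⁴)⁴ = 1.147×10³⁰ W.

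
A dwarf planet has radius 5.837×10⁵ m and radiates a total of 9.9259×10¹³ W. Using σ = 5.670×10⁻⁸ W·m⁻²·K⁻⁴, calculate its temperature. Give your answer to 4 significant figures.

T ≈ 142.2 K

Surface area A = 4πR² = 4π(5.837×10⁵ m)² = 4.28143×10¹² m².
P = σAT⁴ ⇒ T = (P/(σA))^(1/4) = (9.9259×10¹³/(5.670×10⁻⁸×4.28143×10¹²))^(1/4) = 142.2 K.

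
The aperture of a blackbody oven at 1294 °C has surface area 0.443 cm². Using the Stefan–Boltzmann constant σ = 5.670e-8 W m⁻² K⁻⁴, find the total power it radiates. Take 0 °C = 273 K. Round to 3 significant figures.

T = 1294 °C + 273 = 1567 K.
Area A = 0.443 cm² = 4.43×10⁻⁵ m².
P = σAT⁴ = 5.670×10⁻⁸ × 4.43×10⁻⁵ × (1567)⁴ = 15.1 W.

P ≈ 15.1 W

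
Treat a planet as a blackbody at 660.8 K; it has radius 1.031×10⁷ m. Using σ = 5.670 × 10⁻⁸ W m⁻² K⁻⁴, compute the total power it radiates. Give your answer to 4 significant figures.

P ≈ 1.444×10¹⁹ W

Surface area A = 4πR² = 4π(1.031×10⁷ m)² = 1.33576×10¹⁵ m².
P = σAT⁴ = 5.670×10⁻⁸ × 1.33576×10¹⁵ × (660.8)⁴ = 1.444×10¹⁹ W.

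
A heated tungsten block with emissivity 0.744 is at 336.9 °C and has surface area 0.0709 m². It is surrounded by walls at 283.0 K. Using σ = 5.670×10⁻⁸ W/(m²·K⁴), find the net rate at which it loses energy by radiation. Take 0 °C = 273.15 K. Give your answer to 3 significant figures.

Net loss ≈ 395 W

T = 336.9 °C + 273.15 = 610.05 K.
Area A = 0.0709 m².
Net radiated power P_net = εσA(T⁴ − T₀⁴) = 0.744×5.670×10⁻⁸×0.0709×(610.05⁴ − 283.0⁴).
T⁴ − T₀⁴ = 1.38504×10¹¹ − 6.41425×10⁹ = 1.32090×10¹¹ K⁴, so P_net = 395 W.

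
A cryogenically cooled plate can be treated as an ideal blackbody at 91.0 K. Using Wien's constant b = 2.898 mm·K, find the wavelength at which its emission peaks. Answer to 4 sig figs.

Wien's displacement law: λ_max = b/T = (2.898×10⁻³ m·K)/(91.0 K) = 3.1846×10⁻⁵ m.
That is 31.85 μm, in the infrared range.

λ_max ≈ 31.85 μm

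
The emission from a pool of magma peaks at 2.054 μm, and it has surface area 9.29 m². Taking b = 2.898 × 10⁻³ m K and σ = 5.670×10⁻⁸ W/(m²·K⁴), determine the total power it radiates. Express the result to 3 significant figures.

Wien's law: T = b/λ_max = 2.898×10⁻³/2.054×10⁻⁶ = 1410.91 K.
Area A = 9.29 m².
Then P = σAT⁴ = 5.670×10⁻⁸×9.29×(1410.91)⁴ = 2.09×10⁶ W.

P ≈ 2.09×10⁶ W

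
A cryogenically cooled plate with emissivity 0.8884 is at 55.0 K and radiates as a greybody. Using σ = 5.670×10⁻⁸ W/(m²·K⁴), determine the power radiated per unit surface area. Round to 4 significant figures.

Stefan–Boltzmann: I = εσT⁴ = 0.8884 × 5.670×10⁻⁸ × (55.0)⁴ = 0.4609 W/m².

I ≈ 0.4609 W/m²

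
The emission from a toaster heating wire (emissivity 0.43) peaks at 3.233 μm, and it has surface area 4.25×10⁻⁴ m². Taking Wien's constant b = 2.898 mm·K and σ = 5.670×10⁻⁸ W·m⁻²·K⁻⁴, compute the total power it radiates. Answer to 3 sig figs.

P ≈ 6.69 W

Wien's law: T = b/λ_max = 2.898×10⁻³/3.233×10⁻⁶ = 896.381 K.
Area A = 4.25×10⁻⁴ m².
Then P = εσAT⁴ = 0.43×5.670×10⁻⁸×4.25×10⁻⁴×(896.381)⁴ = 6.69 W.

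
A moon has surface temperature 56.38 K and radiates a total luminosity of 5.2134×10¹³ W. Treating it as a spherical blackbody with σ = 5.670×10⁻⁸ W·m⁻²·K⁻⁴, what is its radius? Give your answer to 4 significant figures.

L = 4πR²σT⁴ ⇒ R = √(L/(4πσT⁴)).
σT⁴ = 0.572906 W/m², so R = √(5.2134×10¹³/(4π×0.572906)) = 2.691×10⁶ m.

R ≈ 2.691×10⁶ m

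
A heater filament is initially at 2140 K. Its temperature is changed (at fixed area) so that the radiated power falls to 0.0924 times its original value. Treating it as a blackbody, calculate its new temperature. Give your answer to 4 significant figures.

T₂ ≈ 1180 K

P ∝ T⁴, so T₂/T₁ = (P₂/P₁)^(1/4) = (0.0924)^(1/4) = 0.551338.
T₂ = 2140 × 0.551338 = 1180 K.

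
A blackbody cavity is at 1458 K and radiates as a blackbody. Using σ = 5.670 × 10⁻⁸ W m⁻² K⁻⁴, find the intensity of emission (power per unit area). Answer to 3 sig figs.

Stefan–Boltzmann: I = σT⁴ = 5.670×10⁻⁸ × (1458)⁴ = 2.56×10⁵ W/m².

I ≈ 2.56×10⁵ W/m²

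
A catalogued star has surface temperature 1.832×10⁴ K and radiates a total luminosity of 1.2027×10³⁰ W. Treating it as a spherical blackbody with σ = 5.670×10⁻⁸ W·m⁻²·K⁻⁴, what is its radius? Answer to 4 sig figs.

R ≈ 3.871×10⁹ m

L = 4πR²σT⁴ ⇒ R = √(L/(4πσT⁴)).
σT⁴ = 6.38682×10⁹ W/m², so R = √(1.2027×10³⁰/(4π×6.38682×10⁹)) = 3.871×10⁹ m.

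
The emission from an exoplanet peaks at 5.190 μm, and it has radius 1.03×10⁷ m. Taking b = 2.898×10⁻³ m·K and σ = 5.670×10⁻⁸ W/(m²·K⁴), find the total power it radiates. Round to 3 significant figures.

P ≈ 7.35×10¹⁸ W

Wien's law: T = b/λ_max = 2.898×10⁻³/5.190×10⁻⁶ = 558.382 K.
Surface area A = 4πR² = 4π(1.03×10⁷ m)² = 1.33317×10¹⁵ m².
Then P = σAT⁴ = 5.670×10⁻⁸×1.33317×10¹⁵×(558.382)⁴ = 7.35×10¹⁸ W.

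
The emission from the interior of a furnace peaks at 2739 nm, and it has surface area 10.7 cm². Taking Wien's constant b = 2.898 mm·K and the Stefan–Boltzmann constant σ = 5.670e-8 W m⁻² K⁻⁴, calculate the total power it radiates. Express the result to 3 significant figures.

Wien's law: T = b/λ_max = 2.898×10⁻³/2.739×10⁻⁶ = 1058.05 K.
Area A = 10.7 cm² = 1.07×10⁻³ m².
Then P = σAT⁴ = 5.670×10⁻⁸×1.07×10⁻³×(1058.05)⁴ = 76.0 W.

P ≈ 76.0 W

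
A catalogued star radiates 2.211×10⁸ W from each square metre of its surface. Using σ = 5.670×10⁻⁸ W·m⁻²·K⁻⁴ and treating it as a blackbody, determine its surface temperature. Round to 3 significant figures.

T ≈ 7.90×10³ K

I = σT⁴, so T = (I/σ)^(1/4) = (2.211×10⁸/(5.670×10⁻⁸))^(1/4) = 7.90×10³ K.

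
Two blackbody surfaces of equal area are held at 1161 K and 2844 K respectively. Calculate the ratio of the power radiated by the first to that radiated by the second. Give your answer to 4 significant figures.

P₁/P₂ ≈ 0.02777

With equal areas, P₁/P₂ = (T₁/T₂)⁴ = (1161/2844)⁴ = 0.02777.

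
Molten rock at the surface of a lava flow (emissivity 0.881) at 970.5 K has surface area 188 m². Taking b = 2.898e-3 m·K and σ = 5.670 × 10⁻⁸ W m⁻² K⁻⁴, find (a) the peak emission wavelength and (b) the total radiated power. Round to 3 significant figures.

(a) λ_max = b/T = 2.898×10⁻³/970.5 = 2.986×10⁻⁶ m = 2.99 μm.
Area A = 188 m².
(b) P = εσAT⁴ = 0.881×5.670×10⁻⁸×188×(970.5)⁴ = 8.33×10⁶ W.

λ_max ≈ 2.99 μm; P ≈ 8.33×10⁶ W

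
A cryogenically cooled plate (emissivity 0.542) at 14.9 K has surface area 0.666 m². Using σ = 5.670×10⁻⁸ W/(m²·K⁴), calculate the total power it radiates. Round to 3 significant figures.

Area A = 0.666 m².
P = εσAT⁴ = 0.542 × 5.670×10⁻⁸ × 0.666 × (14.9)⁴ = 1.01×10⁻³ W.

P ≈ 1.01×10⁻³ W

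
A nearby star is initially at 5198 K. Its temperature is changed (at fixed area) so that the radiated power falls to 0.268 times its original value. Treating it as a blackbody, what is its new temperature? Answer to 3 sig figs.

T₂ ≈ 3.74×10³ K

P ∝ T⁴, so T₂/T₁ = (P₂/P₁)^(1/4) = (0.268)^(1/4) = 0.719505.
T₂ = 5198 × 0.719505 = 3.74×10³ K.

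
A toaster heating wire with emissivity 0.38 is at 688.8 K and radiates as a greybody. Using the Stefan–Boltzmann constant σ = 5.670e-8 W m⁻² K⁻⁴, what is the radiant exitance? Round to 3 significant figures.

Stefan–Boltzmann: I = εσT⁴ = 0.38 × 5.670×10⁻⁸ × (688.8)⁴ = 4.85×10³ W/m².

I ≈ 4.85×10³ W/m²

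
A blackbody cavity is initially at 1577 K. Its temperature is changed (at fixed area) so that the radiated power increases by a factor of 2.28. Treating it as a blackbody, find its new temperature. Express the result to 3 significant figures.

T₂ ≈ 1.94×10³ K

P ∝ T⁴, so T₂/T₁ = (P₂/P₁)^(1/4) = (2.28)^(1/4) = 1.22881.
T₂ = 1577 × 1.22881 = 1.94×10³ K.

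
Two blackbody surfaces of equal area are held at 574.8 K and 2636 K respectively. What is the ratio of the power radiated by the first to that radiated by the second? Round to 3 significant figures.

P₁/P₂ ≈ 2.26×10⁻³

With equal areas, P₁/P₂ = (T₁/T₂)⁴ = (574.8/2636)⁴ = 2.26×10⁻³.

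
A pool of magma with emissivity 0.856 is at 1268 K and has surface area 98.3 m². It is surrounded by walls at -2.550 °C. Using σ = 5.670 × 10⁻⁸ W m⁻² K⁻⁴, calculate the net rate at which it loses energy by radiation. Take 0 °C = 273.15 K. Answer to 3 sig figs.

Surroundings: T = -2.550 °C + 273.15 = 270.600 K.
Area A = 98.3 m².
Net radiated power P_net = εσA(T⁴ − T₀⁴) = 0.856×5.670×10⁻⁸×98.3×(1268⁴ − 270.600⁴).
T⁴ − T₀⁴ = 2.58510×10¹² − 5.36181×10⁹ = 2.57974×10¹² K⁴, so P_net = 1.23×10⁷ W.

Net loss ≈ 1.23×10⁷ W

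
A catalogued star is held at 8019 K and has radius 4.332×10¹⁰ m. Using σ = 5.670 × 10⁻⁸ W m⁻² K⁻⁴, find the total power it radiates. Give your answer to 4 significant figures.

Surface area A = 4πR² = 4π(4.332×10¹⁰ m)² = 2.35823×10²² m².
P = σAT⁴ = 5.670×10⁻⁸ × 2.35823×10²² × (8019)⁴ = 5.529×10³⁰ W.

P ≈ 5.529×10³⁰ W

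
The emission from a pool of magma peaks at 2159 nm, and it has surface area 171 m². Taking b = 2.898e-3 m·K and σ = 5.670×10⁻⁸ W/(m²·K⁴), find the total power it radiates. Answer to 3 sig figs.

P ≈ 3.15×10⁷ W

Wien's law: T = b/λ_max = 2.898×10⁻³/2.159×10⁻⁶ = 1342.29 K.
Area A = 171 m².
Then P = σAT⁴ = 5.670×10⁻⁸×171×(1342.29)⁴ = 3.15×10⁷ W.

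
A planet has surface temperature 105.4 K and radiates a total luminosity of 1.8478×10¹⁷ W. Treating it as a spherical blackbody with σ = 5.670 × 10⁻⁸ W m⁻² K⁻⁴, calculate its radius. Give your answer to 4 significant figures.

R ≈ 4.584×10⁷ m

L = 4πR²σT⁴ ⇒ R = √(L/(4πσT⁴)).
σT⁴ = 6.99754 W/m², so R = √(1.8478×10¹⁷/(4π×6.99754)) = 4.584×10⁷ m.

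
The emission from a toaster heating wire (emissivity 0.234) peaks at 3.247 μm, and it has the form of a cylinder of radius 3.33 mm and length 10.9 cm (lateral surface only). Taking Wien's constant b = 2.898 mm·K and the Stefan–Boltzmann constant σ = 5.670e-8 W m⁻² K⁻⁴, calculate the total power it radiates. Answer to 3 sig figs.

P ≈ 19.2 W

Wien's law: T = b/λ_max = 2.898×10⁻³/3.247×10⁻⁶ = 892.516 K.
Lateral area A = 2πrL = 2π×3.33×10⁻³×0.109 = 2.28061×10⁻³ m².
Then P = εσAT⁴ = 0.234×5.670×10⁻⁸×2.28061×10⁻³×(892.516)⁴ = 19.2 W.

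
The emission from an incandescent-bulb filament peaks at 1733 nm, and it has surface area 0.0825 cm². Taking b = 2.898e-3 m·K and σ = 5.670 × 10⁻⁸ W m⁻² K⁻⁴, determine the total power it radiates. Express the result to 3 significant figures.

Wien's law: T = b/λ_max = 2.898×10⁻³/1.733×10⁻⁶ = 1672.24 K.
Area A = 0.0825 cm² = 8.25×10⁻⁶ m².
Then P = σAT⁴ = 5.670×10⁻⁸×8.25×10⁻⁶×(1672.24)⁴ = 3.66 W.

P ≈ 3.66 W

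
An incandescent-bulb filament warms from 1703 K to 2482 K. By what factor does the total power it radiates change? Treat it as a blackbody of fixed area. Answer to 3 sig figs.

P₂/P₁ ≈ 4.51

P ∝ T⁴, so P₂/P₁ = (T₂/T₁)⁴ = (2482/1703)⁴ = (1.45743)⁴ = 4.51.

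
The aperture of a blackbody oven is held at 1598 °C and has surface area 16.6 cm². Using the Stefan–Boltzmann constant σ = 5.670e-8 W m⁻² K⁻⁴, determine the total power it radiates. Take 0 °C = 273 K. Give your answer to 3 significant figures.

P ≈ 1.15×10³ W

T = 1598 °C + 273 = 1871 K.
Area A = 16.6 cm² = 1.66×10⁻³ m².
P = σAT⁴ = 5.670×10⁻⁸ × 1.66×10⁻³ × (1871)⁴ = 1.15×10³ W.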